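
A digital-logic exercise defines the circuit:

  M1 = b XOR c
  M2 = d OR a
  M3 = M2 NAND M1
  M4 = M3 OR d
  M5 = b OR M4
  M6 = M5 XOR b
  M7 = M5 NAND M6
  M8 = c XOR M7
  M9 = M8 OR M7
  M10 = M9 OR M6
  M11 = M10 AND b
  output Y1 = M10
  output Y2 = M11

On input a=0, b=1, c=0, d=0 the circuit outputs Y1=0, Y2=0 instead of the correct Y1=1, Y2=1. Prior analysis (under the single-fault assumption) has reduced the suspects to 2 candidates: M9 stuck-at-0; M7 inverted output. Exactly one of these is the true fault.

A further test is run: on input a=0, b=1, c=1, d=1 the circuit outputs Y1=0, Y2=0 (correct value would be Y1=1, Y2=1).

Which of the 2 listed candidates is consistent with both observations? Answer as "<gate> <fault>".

M9 stuck-at-0

Evaluate each candidate on input a=0, b=1, c=1, d=1:
  M9 stuck-at-0: M1=0, M2=1, M3=1, M4=1, M5=1, M6=0, M7=1, M8=0, M9=0 [stuck-at-0], M10=0, M11=0 → Y1=0, Y2=0 — matches
  M7 inverted output: M1=0, M2=1, M3=1, M4=1, M5=1, M6=0, M7=0 [inverted output], M8=1, M9=1, M10=1, M11=1 → Y1=1, Y2=1 — eliminated
Only M9 stuck-at-0 reproduces the observed Y1=0, Y2=0.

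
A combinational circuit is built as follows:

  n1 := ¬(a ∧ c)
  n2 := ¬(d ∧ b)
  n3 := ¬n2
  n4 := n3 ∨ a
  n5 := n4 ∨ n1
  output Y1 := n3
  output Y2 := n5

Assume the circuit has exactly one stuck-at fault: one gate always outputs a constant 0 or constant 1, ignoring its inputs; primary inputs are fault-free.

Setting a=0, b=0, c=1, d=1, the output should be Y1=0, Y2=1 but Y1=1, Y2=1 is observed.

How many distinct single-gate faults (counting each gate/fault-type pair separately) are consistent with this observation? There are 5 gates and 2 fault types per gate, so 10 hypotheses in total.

2

Fault-free: n1=1, n2=1, n3=0, n4=0, n5=1 → Y1=0, Y2=1. Observed Y1=1, Y2=1.
  n1 stuck-at-0: output Y1=0, Y2=0 ✗
  n1 stuck-at-1: output Y1=0, Y2=1 ✗
  n2 stuck-at-0: output Y1=1, Y2=1 ✓
  n2 stuck-at-1: output Y1=0, Y2=1 ✗
  n3 stuck-at-0: output Y1=0, Y2=1 ✗
  n3 stuck-at-1: output Y1=1, Y2=1 ✓
  n4 stuck-at-0: output Y1=0, Y2=1 ✗
  n4 stuck-at-1: output Y1=0, Y2=1 ✗
  n5 stuck-at-0: output Y1=0, Y2=0 ✗
  n5 stuck-at-1: output Y1=0, Y2=1 ✗
Consistent faults: {n2 stuck-at-0, n3 stuck-at-1} — 2 in all.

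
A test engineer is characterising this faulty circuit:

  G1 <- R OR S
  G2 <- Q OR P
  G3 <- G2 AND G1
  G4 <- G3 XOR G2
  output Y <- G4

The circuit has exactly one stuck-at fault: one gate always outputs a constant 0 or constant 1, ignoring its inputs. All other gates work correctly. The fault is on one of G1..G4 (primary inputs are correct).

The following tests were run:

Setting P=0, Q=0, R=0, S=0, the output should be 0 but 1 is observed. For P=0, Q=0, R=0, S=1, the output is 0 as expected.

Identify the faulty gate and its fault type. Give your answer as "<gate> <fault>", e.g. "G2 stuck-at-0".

G2 stuck-at-1

Fault-free values for test 1 (P=0, Q=0, R=0, S=0): G1=0, G2=0, G3=0, G4=0, giving Y=0. Observed 1.
Test 1: faults giving observed 1 are {G2 stuck-at-1, G3 stuck-at-1, G4 stuck-at-1}.
Test 2 (P=0, Q=0, R=0, S=1): fault-free G1=1, G2=0, G3=0, G4=0 → 0; observed 0. Eliminates G3 stuck-at-1, G4 stuck-at-1.
Only G2 stuck-at-1 is consistent with every test.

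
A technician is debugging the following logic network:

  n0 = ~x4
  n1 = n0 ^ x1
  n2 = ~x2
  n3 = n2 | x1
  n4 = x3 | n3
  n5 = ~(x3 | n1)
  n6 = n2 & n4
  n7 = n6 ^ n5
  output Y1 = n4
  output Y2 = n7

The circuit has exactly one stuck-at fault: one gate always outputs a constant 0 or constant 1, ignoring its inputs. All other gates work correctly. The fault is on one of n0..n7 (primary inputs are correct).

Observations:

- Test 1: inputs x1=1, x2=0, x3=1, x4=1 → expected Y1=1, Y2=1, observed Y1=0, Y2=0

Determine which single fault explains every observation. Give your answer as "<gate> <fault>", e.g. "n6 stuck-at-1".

n4 stuck-at-0

Fault-free values for test 1 (x1=1, x2=0, x3=1, x4=1): n0=0, n1=1, n2=1, n3=1, n4=1, n5=0, n6=1, n7=1, giving Y1=1, Y2=1. Observed Y1=0, Y2=0.
Test 1: faults giving observed Y1=0, Y2=0 are {n4 stuck-at-0}.
Only n4 stuck-at-0 is consistent with every test.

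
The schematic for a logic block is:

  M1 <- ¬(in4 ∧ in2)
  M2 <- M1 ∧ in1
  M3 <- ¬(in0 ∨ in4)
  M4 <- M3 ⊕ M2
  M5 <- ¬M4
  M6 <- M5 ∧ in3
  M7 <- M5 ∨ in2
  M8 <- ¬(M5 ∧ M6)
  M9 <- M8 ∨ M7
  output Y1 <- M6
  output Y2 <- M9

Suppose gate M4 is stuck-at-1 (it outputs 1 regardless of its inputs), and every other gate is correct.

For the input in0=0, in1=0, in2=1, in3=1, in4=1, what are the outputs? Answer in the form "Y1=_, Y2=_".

Y1=0, Y2=1

Propagate with M4 forced: M1=0, M2=0, M3=0, M4=1 [stuck-at-1], M5=0, M6=0, M7=1, M8=1, M9=1.
So the outputs are Y1=0, Y2=1. (Without the fault they would be Y1=1, Y2=1.)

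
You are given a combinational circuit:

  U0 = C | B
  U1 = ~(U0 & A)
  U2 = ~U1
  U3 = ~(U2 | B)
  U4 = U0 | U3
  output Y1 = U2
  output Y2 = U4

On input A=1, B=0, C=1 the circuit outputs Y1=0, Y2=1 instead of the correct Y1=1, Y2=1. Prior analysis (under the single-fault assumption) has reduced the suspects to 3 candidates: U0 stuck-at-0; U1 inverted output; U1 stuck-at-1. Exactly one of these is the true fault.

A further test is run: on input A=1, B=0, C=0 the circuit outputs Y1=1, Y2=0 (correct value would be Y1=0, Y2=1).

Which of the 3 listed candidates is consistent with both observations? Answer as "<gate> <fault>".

Evaluate each candidate on input A=1, B=0, C=0:
  U0 stuck-at-0: U0=0 [stuck-at-0], U1=1, U2=0, U3=1, U4=1 → Y1=0, Y2=1 — eliminated
  U1 inverted output: U0=0, U1=0 [inverted output], U2=1, U3=0, U4=0 → Y1=1, Y2=0 — matches
  U1 stuck-at-1: U0=0, U1=1 [stuck-at-1], U2=0, U3=1, U4=1 → Y1=0, Y2=1 — eliminated
Only U1 inverted output reproduces the observed Y1=1, Y2=0.

U1 inverted output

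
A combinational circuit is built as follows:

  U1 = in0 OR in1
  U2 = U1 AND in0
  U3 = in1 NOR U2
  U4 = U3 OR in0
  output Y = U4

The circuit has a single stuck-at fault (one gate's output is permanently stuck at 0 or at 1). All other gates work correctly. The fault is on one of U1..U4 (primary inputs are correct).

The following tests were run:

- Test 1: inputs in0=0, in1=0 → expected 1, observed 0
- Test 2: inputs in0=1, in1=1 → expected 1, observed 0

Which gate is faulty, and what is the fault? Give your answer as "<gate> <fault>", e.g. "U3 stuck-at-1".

U4 stuck-at-0

Fault-free values for test 1 (in0=0, in1=0): U1=0, U2=0, U3=1, U4=1, giving Y=1. Observed 0.
Test 1: faults giving observed 0 are {U2 stuck-at-1, U3 stuck-at-0, U4 stuck-at-0}.
Test 2 (in0=1, in1=1): fault-free U1=1, U2=1, U3=0, U4=1 → 1; observed 0. Eliminates U2 stuck-at-1, U3 stuck-at-0.
Only U4 stuck-at-0 is consistent with every test.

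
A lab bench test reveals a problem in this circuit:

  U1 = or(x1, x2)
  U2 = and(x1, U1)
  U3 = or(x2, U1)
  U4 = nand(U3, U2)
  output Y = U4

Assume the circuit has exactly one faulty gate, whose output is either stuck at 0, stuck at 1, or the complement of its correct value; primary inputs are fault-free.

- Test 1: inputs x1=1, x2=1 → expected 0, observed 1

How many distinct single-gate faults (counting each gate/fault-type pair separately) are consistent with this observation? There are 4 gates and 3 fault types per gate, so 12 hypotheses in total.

8

Fault-free: U1=1, U2=1, U3=1, U4=0 → 0. Observed 1.
  U1 stuck-at-0: output 1 ✓
  U1 stuck-at-1: output 0 ✗
  U1 inverted output: output 1 ✓
  U2 stuck-at-0: output 1 ✓
  U2 stuck-at-1: output 0 ✗
  U2 inverted output: output 1 ✓
  U3 stuck-at-0: output 1 ✓
  U3 stuck-at-1: output 0 ✗
  U3 inverted output: output 1 ✓
  U4 stuck-at-0: output 0 ✗
  U4 stuck-at-1: output 1 ✓
  U4 inverted output: output 1 ✓
Consistent faults: {U1 stuck-at-0, U1 inverted output, U2 stuck-at-0, U2 inverted output, U3 stuck-at-0, U3 inverted output, U4 stuck-at-1, U4 inverted output} — 8 in all.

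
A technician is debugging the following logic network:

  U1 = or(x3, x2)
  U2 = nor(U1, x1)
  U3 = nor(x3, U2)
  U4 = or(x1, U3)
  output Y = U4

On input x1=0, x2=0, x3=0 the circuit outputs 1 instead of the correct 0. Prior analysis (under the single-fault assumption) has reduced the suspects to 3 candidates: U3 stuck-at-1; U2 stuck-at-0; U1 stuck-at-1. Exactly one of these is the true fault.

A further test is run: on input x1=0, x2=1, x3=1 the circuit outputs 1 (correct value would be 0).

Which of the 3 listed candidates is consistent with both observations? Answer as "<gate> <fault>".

U3 stuck-at-1

Evaluate each candidate on input x1=0, x2=1, x3=1:
  U3 stuck-at-1: U1=1, U2=0, U3=1 [stuck-at-1], U4=1 → 1 — matches
  U2 stuck-at-0: U1=1, U2=0 [stuck-at-0], U3=0, U4=0 → 0 — eliminated
  U1 stuck-at-1: U1=1 [stuck-at-1], U2=0, U3=0, U4=0 → 0 — eliminated
Only U3 stuck-at-1 reproduces the observed 1.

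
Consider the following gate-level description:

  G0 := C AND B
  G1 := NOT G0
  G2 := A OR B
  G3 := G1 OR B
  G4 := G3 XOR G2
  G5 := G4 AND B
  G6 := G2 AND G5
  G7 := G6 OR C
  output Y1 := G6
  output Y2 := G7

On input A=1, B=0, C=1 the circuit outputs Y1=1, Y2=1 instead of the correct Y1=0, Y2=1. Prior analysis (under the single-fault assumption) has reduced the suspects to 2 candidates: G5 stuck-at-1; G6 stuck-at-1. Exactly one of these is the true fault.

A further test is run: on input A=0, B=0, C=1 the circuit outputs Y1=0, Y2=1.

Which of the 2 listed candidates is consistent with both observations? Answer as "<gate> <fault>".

Evaluate each candidate on input A=0, B=0, C=1:
  G5 stuck-at-1: G0=0, G1=1, G2=0, G3=1, G4=1, G5=1 [stuck-at-1], G6=0, G7=1 → Y1=0, Y2=1 — matches
  G6 stuck-at-1: G0=0, G1=1, G2=0, G3=1, G4=1, G5=0, G6=1 [stuck-at-1], G7=1 → Y1=1, Y2=1 — eliminated
Only G5 stuck-at-1 reproduces the observed Y1=0, Y2=1.

G5 stuck-at-1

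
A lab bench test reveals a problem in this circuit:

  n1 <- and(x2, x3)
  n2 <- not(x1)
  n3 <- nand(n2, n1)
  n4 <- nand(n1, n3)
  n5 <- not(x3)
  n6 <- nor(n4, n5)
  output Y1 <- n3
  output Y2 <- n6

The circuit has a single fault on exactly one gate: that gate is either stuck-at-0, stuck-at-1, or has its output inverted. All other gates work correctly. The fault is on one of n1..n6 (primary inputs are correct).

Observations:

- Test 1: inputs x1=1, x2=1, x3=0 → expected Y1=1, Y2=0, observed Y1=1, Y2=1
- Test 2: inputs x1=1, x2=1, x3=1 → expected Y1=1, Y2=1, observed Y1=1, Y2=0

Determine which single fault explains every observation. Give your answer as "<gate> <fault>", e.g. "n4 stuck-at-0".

Fault-free values for test 1 (x1=1, x2=1, x3=0): n1=0, n2=0, n3=1, n4=1, n5=1, n6=0, giving Y1=1, Y2=0. Observed Y1=1, Y2=1.
Test 1: faults giving observed Y1=1, Y2=1 are {n6 stuck-at-1, n6 inverted output}.
Test 2 (x1=1, x2=1, x3=1): fault-free n1=1, n2=0, n3=1, n4=0, n5=0, n6=1 → Y1=1, Y2=1; observed Y1=1, Y2=0. Eliminates n6 stuck-at-1.
Only n6 inverted output is consistent with every test.

n6 inverted output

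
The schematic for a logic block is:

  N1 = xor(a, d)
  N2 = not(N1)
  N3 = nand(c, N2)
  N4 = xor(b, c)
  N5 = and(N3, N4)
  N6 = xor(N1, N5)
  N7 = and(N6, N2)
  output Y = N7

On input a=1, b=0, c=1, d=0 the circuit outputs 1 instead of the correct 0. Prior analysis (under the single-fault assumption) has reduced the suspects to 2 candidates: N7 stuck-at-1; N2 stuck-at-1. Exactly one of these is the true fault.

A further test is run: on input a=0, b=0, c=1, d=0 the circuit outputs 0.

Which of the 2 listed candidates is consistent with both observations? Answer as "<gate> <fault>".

N2 stuck-at-1

Evaluate each candidate on input a=0, b=0, c=1, d=0:
  N7 stuck-at-1: N1=0, N2=1, N3=0, N4=1, N5=0, N6=0, N7=1 [stuck-at-1] → 1 — eliminated
  N2 stuck-at-1: N1=0, N2=1 [stuck-at-1], N3=0, N4=1, N5=0, N6=0, N7=0 → 0 — matches
Only N2 stuck-at-1 reproduces the observed 0.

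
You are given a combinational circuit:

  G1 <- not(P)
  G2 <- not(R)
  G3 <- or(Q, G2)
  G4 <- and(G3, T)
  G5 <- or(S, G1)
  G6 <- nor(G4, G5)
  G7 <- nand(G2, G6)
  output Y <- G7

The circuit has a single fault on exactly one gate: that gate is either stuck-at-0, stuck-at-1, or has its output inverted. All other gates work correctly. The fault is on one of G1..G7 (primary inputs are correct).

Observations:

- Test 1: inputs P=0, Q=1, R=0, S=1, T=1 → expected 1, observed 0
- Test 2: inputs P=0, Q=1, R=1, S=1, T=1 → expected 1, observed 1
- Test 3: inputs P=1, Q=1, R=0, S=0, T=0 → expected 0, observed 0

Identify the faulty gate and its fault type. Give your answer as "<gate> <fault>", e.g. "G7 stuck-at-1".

G6 stuck-at-1

Fault-free values for test 1 (P=0, Q=1, R=0, S=1, T=1): G1=1, G2=1, G3=1, G4=1, G5=1, G6=0, G7=1, giving Y=1. Observed 0.
Test 1: faults giving observed 0 are {G6 stuck-at-1, G6 inverted output, G7 stuck-at-0, G7 inverted output}.
Test 2 (P=0, Q=1, R=1, S=1, T=1): fault-free G1=1, G2=0, G3=1, G4=1, G5=1, G6=0, G7=1 → 1; observed 1. Eliminates G7 stuck-at-0, G7 inverted output.
Test 3 (P=1, Q=1, R=0, S=0, T=0): fault-free G1=0, G2=1, G3=1, G4=0, G5=0, G6=1, G7=0 → 0; observed 0. Eliminates G6 inverted output.
Only G6 stuck-at-1 is consistent with every test.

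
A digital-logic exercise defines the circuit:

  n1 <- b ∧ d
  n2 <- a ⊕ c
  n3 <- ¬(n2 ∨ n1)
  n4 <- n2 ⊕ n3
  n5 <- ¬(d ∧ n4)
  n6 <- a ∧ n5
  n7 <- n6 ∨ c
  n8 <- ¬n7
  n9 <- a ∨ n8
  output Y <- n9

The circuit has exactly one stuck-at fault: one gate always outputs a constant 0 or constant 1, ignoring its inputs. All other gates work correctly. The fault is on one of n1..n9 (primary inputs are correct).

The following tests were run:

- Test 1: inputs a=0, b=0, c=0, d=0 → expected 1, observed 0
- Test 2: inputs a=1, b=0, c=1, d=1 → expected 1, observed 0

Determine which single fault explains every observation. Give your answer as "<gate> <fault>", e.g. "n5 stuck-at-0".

n9 stuck-at-0

Fault-free values for test 1 (a=0, b=0, c=0, d=0): n1=0, n2=0, n3=1, n4=1, n5=1, n6=0, n7=0, n8=1, n9=1, giving Y=1. Observed 0.
Test 1: faults giving observed 0 are {n6 stuck-at-1, n7 stuck-at-1, n8 stuck-at-0, n9 stuck-at-0}.
Test 2 (a=1, b=0, c=1, d=1): fault-free n1=0, n2=0, n3=1, n4=1, n5=0, n6=0, n7=1, n8=0, n9=1 → 1; observed 0. Eliminates n6 stuck-at-1, n7 stuck-at-1, n8 stuck-at-0.
Only n9 stuck-at-0 is consistent with every test.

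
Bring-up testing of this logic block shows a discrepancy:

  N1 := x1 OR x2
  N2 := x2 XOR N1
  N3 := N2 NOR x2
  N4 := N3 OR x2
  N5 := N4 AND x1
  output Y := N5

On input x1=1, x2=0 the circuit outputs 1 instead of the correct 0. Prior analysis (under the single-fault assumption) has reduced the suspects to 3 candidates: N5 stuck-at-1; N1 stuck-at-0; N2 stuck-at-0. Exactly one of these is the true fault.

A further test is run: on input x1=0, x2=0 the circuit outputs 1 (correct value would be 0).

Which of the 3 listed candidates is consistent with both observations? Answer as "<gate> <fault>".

N5 stuck-at-1

Evaluate each candidate on input x1=0, x2=0:
  N5 stuck-at-1: N1=0, N2=0, N3=1, N4=1, N5=1 [stuck-at-1] → 1 — matches
  N1 stuck-at-0: N1=0 [stuck-at-0], N2=0, N3=1, N4=1, N5=0 → 0 — eliminated
  N2 stuck-at-0: N1=0, N2=0 [stuck-at-0], N3=1, N4=1, N5=0 → 0 — eliminated
Only N5 stuck-at-1 reproduces the observed 1.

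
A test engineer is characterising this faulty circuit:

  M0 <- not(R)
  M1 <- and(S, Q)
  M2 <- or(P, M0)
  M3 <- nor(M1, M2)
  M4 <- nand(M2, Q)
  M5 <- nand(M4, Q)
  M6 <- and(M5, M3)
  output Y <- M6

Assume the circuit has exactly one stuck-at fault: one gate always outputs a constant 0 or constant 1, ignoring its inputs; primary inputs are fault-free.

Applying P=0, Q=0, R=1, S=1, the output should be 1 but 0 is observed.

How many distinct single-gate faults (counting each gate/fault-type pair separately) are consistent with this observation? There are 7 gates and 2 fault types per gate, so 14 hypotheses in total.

6

Fault-free: M0=0, M1=0, M2=0, M3=1, M4=1, M5=1, M6=1 → 1. Observed 0.
  M0 stuck-at-0: output 1 ✗
  M0 stuck-at-1: output 0 ✓
  M1 stuck-at-0: output 1 ✗
  M1 stuck-at-1: output 0 ✓
  M2 stuck-at-0: output 1 ✗
  M2 stuck-at-1: output 0 ✓
  M3 stuck-at-0: output 0 ✓
  M3 stuck-at-1: output 1 ✗
  M4 stuck-at-0: output 1 ✗
  M4 stuck-at-1: output 1 ✗
  M5 stuck-at-0: output 0 ✓
  M5 stuck-at-1: output 1 ✗
  M6 stuck-at-0: output 0 ✓
  M6 stuck-at-1: output 1 ✗
Consistent faults: {M0 stuck-at-1, M1 stuck-at-1, M2 stuck-at-1, M3 stuck-at-0, M5 stuck-at-0, M6 stuck-at-0} — 6 in all.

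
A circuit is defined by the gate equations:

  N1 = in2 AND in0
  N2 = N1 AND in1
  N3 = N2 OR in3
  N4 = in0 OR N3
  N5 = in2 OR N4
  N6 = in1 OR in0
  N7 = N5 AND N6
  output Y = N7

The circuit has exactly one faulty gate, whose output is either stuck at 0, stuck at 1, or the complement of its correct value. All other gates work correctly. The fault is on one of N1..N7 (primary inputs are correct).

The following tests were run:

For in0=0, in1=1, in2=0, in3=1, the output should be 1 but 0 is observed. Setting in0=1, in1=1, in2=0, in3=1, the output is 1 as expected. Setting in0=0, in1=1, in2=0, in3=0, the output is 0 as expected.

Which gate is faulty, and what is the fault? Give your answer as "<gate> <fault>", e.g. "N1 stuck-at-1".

N3 stuck-at-0

Fault-free values for test 1 (in0=0, in1=1, in2=0, in3=1): N1=0, N2=0, N3=1, N4=1, N5=1, N6=1, N7=1, giving Y=1. Observed 0.
Test 1: faults giving observed 0 are {N3 stuck-at-0, N3 inverted output, N4 stuck-at-0, N4 inverted output, N5 stuck-at-0, N5 inverted output, N6 stuck-at-0, N6 inverted output, N7 stuck-at-0, N7 inverted output}.
Test 2 (in0=1, in1=1, in2=0, in3=1): fault-free N1=0, N2=0, N3=1, N4=1, N5=1, N6=1, N7=1 → 1; observed 1. Eliminates N4 stuck-at-0, N4 inverted output, N5 stuck-at-0, N5 inverted output, N6 stuck-at-0, N6 inverted output, N7 stuck-at-0, N7 inverted output.
Test 3 (in0=0, in1=1, in2=0, in3=0): fault-free N1=0, N2=0, N3=0, N4=0, N5=0, N6=1, N7=0 → 0; observed 0. Eliminates N3 inverted output.
Only N3 stuck-at-0 is consistent with every test.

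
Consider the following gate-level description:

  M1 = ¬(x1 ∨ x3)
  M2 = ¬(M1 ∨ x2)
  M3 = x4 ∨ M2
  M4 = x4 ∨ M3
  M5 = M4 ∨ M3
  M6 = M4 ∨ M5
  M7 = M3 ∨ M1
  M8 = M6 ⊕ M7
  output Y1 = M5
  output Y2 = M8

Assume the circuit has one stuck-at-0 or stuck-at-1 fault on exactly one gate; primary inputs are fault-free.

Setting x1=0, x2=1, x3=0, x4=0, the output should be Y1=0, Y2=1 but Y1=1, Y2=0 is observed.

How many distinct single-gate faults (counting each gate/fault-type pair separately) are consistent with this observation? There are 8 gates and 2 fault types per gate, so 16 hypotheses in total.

4

Fault-free: M1=1, M2=0, M3=0, M4=0, M5=0, M6=0, M7=1, M8=1 → Y1=0, Y2=1. Observed Y1=1, Y2=0.
  M1: none of the 2 fault types match ✗
  M2: stuck-at-1 ✓; others ✗
  M3: stuck-at-1 ✓; others ✗
  M4: stuck-at-1 ✓; others ✗
  M5: stuck-at-1 ✓; others ✗
  M6: none of the 2 fault types match ✗
  M7: none of the 2 fault types match ✗
  M8: none of the 2 fault types match ✗
Consistent faults: {M2 stuck-at-1, M3 stuck-at-1, M4 stuck-at-1, M5 stuck-at-1} — 4 in all.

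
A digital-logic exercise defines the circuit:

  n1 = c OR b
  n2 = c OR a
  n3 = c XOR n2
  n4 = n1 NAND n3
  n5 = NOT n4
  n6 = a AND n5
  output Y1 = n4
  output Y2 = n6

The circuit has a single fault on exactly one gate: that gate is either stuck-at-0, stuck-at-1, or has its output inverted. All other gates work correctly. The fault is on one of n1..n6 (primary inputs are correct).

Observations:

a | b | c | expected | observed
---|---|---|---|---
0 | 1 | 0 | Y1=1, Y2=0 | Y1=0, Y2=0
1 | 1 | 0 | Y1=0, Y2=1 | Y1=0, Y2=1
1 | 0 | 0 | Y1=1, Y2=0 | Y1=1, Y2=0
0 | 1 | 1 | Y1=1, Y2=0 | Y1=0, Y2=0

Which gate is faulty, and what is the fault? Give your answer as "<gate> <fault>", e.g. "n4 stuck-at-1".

n3 stuck-at-1

Fault-free values for test 1 (a=0, b=1, c=0): n1=1, n2=0, n3=0, n4=1, n5=0, n6=0, giving Y1=1, Y2=0. Observed Y1=0, Y2=0.
Test 1: faults giving observed Y1=0, Y2=0 are {n2 stuck-at-1, n2 inverted output, n3 stuck-at-1, n3 inverted output, n4 stuck-at-0, n4 inverted output}.
Test 2 (a=1, b=1, c=0): fault-free n1=1, n2=1, n3=1, n4=0, n5=1, n6=1 → Y1=0, Y2=1; observed Y1=0, Y2=1. Eliminates n2 inverted output, n3 inverted output, n4 inverted output.
Test 3 (a=1, b=0, c=0): fault-free n1=0, n2=1, n3=1, n4=1, n5=0, n6=0 → Y1=1, Y2=0; observed Y1=1, Y2=0. Eliminates n4 stuck-at-0.
Test 4 (a=0, b=1, c=1): fault-free n1=1, n2=1, n3=0, n4=1, n5=0, n6=0 → Y1=1, Y2=0; observed Y1=0, Y2=0. Eliminates n2 stuck-at-1.
Only n3 stuck-at-1 is consistent with every test.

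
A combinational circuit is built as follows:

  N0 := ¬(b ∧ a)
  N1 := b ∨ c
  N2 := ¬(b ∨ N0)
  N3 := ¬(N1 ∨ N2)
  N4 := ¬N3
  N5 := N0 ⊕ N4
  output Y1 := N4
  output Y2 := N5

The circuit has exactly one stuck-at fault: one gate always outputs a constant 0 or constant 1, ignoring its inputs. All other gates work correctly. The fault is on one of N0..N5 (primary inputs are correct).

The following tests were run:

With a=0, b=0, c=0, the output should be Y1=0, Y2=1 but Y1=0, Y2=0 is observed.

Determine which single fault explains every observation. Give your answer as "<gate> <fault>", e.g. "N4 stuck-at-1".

N5 stuck-at-0

Fault-free values for test 1 (a=0, b=0, c=0): N0=1, N1=0, N2=0, N3=1, N4=0, N5=1, giving Y1=0, Y2=1. Observed Y1=0, Y2=0.
Test 1: faults giving observed Y1=0, Y2=0 are {N5 stuck-at-0}.
Only N5 stuck-at-0 is consistent with every test.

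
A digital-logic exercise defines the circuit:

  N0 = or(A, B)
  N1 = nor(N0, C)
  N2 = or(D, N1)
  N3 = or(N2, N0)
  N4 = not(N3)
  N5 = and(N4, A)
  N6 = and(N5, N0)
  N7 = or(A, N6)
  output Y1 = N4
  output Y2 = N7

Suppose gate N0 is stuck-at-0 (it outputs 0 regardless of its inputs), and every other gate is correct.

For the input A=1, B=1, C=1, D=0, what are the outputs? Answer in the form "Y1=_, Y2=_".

Propagate with N0 forced: N0=0 [stuck-at-0], N1=0, N2=0, N3=0, N4=1, N5=1, N6=0, N7=1.
So the outputs are Y1=1, Y2=1. (Without the fault they would be Y1=0, Y2=1.)

Y1=1, Y2=1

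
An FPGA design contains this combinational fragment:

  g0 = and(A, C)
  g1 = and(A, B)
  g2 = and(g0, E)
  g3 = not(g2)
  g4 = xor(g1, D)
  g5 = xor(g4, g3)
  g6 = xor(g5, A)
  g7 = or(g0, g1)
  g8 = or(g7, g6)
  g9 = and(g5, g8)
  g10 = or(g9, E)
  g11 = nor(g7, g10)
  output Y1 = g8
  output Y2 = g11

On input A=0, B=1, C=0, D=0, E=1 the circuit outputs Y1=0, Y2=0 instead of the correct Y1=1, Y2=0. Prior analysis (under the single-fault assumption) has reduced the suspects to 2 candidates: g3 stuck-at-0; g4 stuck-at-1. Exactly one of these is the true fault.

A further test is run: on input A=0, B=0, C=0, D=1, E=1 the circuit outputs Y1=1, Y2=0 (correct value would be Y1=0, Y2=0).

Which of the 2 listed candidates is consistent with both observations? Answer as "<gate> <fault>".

g3 stuck-at-0

Evaluate each candidate on input A=0, B=0, C=0, D=1, E=1:
  g3 stuck-at-0: g0=0, g1=0, g2=0, g3=0 [stuck-at-0], g4=1, g5=1, g6=1, g7=0, g8=1, g9=1, g10=1, g11=0 → Y1=1, Y2=0 — matches
  g4 stuck-at-1: g0=0, g1=0, g2=0, g3=1, g4=1 [stuck-at-1], g5=0, g6=0, g7=0, g8=0, g9=0, g10=1, g11=0 → Y1=0, Y2=0 — eliminated
Only g3 stuck-at-0 reproduces the observed Y1=1, Y2=0.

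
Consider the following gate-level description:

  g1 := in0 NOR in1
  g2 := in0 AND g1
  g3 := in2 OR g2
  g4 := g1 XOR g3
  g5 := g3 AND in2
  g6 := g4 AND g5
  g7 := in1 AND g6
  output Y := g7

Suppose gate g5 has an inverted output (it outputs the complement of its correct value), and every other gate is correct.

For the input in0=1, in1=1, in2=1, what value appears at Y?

0

Propagate with g5 forced: g1=0, g2=0, g3=1, g4=1, g5=0 [inverted output], g6=0, g7=0.
So Y = 0. (Without the fault it would be 1.)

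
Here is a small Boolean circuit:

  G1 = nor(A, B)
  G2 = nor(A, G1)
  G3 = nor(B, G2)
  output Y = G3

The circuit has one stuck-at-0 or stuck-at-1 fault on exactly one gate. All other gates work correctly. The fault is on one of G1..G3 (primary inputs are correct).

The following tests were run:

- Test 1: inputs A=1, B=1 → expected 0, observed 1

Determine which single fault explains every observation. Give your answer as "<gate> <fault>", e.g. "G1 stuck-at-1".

Fault-free values for test 1 (A=1, B=1): G1=0, G2=0, G3=0, giving Y=0. Observed 1.
Test 1: faults giving observed 1 are {G3 stuck-at-1}.
Only G3 stuck-at-1 is consistent with every test.

G3 stuck-at-1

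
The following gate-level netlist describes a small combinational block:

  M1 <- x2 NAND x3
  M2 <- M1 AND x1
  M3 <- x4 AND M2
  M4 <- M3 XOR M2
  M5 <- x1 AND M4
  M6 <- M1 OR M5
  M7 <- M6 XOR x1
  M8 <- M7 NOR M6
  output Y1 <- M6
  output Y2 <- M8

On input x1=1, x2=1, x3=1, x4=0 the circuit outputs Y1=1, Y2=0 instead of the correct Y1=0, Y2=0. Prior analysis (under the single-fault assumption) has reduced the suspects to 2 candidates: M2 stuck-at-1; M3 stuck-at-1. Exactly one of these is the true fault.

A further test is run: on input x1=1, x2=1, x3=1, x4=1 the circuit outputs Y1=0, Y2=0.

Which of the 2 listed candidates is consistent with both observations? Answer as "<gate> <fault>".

Evaluate each candidate on input x1=1, x2=1, x3=1, x4=1:
  M2 stuck-at-1: M1=0, M2=1 [stuck-at-1], M3=1, M4=0, M5=0, M6=0, M7=1, M8=0 → Y1=0, Y2=0 — matches
  M3 stuck-at-1: M1=0, M2=0, M3=1 [stuck-at-1], M4=1, M5=1, M6=1, M7=0, M8=0 → Y1=1, Y2=0 — eliminated
Only M2 stuck-at-1 reproduces the observed Y1=0, Y2=0.

M2 stuck-at-1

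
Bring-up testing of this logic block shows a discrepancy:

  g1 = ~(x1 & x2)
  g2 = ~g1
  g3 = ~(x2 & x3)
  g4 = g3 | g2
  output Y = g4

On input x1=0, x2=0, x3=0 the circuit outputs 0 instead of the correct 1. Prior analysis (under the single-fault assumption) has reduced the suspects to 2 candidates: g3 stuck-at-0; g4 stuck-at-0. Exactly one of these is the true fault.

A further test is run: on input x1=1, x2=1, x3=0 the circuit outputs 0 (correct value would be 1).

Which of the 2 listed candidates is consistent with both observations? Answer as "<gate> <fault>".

g4 stuck-at-0

Evaluate each candidate on input x1=1, x2=1, x3=0:
  g3 stuck-at-0: g1=0, g2=1, g3=0 [stuck-at-0], g4=1 → 1 — eliminated
  g4 stuck-at-0: g1=0, g2=1, g3=1, g4=0 [stuck-at-0] → 0 — matches
Only g4 stuck-at-0 reproduces the observed 0.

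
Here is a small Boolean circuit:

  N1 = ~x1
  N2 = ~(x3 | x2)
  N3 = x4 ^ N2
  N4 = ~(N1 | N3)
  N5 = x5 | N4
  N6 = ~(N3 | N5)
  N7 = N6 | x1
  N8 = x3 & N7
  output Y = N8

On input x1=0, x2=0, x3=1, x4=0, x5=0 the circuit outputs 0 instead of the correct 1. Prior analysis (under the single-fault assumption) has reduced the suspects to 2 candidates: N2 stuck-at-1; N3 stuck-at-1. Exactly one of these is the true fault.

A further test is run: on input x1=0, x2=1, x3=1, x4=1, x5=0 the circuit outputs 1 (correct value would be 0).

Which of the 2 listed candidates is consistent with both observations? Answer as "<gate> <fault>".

N2 stuck-at-1

Evaluate each candidate on input x1=0, x2=1, x3=1, x4=1, x5=0:
  N2 stuck-at-1: N1=1, N2=1 [stuck-at-1], N3=0, N4=0, N5=0, N6=1, N7=1, N8=1 → 1 — matches
  N3 stuck-at-1: N1=1, N2=0, N3=1 [stuck-at-1], N4=0, N5=0, N6=0, N7=0, N8=0 → 0 — eliminated
Only N2 stuck-at-1 reproduces the observed 1.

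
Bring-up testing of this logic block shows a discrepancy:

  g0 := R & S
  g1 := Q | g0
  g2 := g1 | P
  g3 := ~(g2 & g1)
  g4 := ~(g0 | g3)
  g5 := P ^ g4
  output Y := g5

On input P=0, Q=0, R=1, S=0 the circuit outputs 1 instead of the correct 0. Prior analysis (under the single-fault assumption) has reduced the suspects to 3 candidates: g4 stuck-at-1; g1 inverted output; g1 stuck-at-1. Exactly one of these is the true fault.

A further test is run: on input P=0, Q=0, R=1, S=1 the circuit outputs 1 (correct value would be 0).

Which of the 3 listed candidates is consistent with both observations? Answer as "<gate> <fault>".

g4 stuck-at-1

Evaluate each candidate on input P=0, Q=0, R=1, S=1:
  g4 stuck-at-1: g0=1, g1=1, g2=1, g3=0, g4=1 [stuck-at-1], g5=1 → 1 — matches
  g1 inverted output: g0=1, g1=0 [inverted output], g2=0, g3=1, g4=0, g5=0 → 0 — eliminated
  g1 stuck-at-1: g0=1, g1=1 [stuck-at-1], g2=1, g3=0, g4=0, g5=0 → 0 — eliminated
Only g4 stuck-at-1 reproduces the observed 1.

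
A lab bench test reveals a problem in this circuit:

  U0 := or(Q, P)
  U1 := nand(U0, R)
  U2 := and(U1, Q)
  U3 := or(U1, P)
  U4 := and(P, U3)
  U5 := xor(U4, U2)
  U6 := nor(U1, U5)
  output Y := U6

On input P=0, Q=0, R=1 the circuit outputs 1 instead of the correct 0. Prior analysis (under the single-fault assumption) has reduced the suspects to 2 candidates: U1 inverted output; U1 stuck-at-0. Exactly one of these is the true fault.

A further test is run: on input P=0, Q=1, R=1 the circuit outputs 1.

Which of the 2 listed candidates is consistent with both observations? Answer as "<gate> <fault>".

U1 stuck-at-0

Evaluate each candidate on input P=0, Q=1, R=1:
  U1 inverted output: U0=1, U1=1 [inverted output], U2=1, U3=1, U4=0, U5=1, U6=0 → 0 — eliminated
  U1 stuck-at-0: U0=1, U1=0 [stuck-at-0], U2=0, U3=0, U4=0, U5=0, U6=1 → 1 — matches
Only U1 stuck-at-0 reproduces the observed 1.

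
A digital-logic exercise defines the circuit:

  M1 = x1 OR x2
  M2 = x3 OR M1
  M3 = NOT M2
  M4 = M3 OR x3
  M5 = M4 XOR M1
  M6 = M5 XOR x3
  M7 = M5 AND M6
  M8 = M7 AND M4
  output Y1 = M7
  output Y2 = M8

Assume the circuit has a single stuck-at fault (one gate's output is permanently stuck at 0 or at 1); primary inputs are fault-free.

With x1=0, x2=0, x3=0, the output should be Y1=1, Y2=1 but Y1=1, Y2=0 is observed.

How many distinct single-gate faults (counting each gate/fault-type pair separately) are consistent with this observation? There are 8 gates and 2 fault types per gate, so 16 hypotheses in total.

Fault-free: M1=0, M2=0, M3=1, M4=1, M5=1, M6=1, M7=1, M8=1 → Y1=1, Y2=1. Observed Y1=1, Y2=0.
  M1: stuck-at-1 ✓; others ✗
  M2: none of the 2 fault types match ✗
  M3: none of the 2 fault types match ✗
  M4: none of the 2 fault types match ✗
  M5: none of the 2 fault types match ✗
  M6: none of the 2 fault types match ✗
  M7: none of the 2 fault types match ✗
  M8: stuck-at-0 ✓; others ✗
Consistent faults: {M1 stuck-at-1, M8 stuck-at-0} — 2 in all.

2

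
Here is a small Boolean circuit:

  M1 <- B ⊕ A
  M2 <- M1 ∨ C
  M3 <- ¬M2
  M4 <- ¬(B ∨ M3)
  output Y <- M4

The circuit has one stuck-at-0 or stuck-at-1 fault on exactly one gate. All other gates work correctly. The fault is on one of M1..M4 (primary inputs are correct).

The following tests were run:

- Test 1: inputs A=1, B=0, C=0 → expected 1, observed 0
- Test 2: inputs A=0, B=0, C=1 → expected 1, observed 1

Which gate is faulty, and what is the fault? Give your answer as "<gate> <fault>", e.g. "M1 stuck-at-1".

Fault-free values for test 1 (A=1, B=0, C=0): M1=1, M2=1, M3=0, M4=1, giving Y=1. Observed 0.
Test 1: faults giving observed 0 are {M1 stuck-at-0, M2 stuck-at-0, M3 stuck-at-1, M4 stuck-at-0}.
Test 2 (A=0, B=0, C=1): fault-free M1=0, M2=1, M3=0, M4=1 → 1; observed 1. Eliminates M2 stuck-at-0, M3 stuck-at-1, M4 stuck-at-0.
Only M1 stuck-at-0 is consistent with every test.

M1 stuck-at-0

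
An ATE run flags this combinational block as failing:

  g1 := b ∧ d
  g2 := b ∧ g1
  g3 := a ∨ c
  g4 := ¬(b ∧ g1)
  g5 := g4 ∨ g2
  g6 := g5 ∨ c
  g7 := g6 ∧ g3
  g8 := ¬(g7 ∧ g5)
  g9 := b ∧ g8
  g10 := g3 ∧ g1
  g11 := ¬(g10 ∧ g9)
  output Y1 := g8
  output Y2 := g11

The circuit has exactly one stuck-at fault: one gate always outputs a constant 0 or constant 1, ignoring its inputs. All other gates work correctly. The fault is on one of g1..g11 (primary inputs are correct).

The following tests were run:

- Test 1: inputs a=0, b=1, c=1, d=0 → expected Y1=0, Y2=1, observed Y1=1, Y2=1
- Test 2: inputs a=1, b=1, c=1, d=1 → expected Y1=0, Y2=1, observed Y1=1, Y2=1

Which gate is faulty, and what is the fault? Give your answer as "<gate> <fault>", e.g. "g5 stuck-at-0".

Fault-free values for test 1 (a=0, b=1, c=1, d=0): g1=0, g2=0, g3=1, g4=1, g5=1, g6=1, g7=1, g8=0, g9=0, g10=0, g11=1, giving Y1=0, Y2=1. Observed Y1=1, Y2=1.
Test 1: faults giving observed Y1=1, Y2=1 are {g3 stuck-at-0, g4 stuck-at-0, g5 stuck-at-0, g6 stuck-at-0, g7 stuck-at-0, g8 stuck-at-1}.
Test 2 (a=1, b=1, c=1, d=1): fault-free g1=1, g2=1, g3=1, g4=0, g5=1, g6=1, g7=1, g8=0, g9=0, g10=1, g11=1 → Y1=0, Y2=1; observed Y1=1, Y2=1. Eliminates g4 stuck-at-0, g5 stuck-at-0, g6 stuck-at-0, g7 stuck-at-0, g8 stuck-at-1.
Only g3 stuck-at-0 is consistent with every test.

g3 stuck-at-0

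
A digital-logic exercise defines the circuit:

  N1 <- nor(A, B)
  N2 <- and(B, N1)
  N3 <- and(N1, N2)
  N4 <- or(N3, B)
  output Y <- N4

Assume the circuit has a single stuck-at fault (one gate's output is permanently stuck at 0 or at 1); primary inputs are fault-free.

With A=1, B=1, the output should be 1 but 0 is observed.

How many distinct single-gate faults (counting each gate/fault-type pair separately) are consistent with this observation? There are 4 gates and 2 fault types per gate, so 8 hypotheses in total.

1

Fault-free: N1=0, N2=0, N3=0, N4=1 → 1. Observed 0.
  N1 stuck-at-0: output 1 ✗
  N1 stuck-at-1: output 1 ✗
  N2 stuck-at-0: output 1 ✗
  N2 stuck-at-1: output 1 ✗
  N3 stuck-at-0: output 1 ✗
  N3 stuck-at-1: output 1 ✗
  N4 stuck-at-0: output 0 ✓
  N4 stuck-at-1: output 1 ✗
Consistent faults: {N4 stuck-at-0} — 1 in all.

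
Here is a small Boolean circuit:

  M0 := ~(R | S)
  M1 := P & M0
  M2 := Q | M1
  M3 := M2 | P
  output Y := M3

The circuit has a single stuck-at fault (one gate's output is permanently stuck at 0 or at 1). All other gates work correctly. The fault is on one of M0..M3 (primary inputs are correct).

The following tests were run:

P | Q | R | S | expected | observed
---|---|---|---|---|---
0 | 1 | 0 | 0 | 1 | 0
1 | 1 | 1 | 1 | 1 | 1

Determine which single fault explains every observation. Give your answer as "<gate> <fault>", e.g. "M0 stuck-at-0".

M2 stuck-at-0

Fault-free values for test 1 (P=0, Q=1, R=0, S=0): M0=1, M1=0, M2=1, M3=1, giving Y=1. Observed 0.
Test 1: faults giving observed 0 are {M2 stuck-at-0, M3 stuck-at-0}.
Test 2 (P=1, Q=1, R=1, S=1): fault-free M0=0, M1=0, M2=1, M3=1 → 1; observed 1. Eliminates M3 stuck-at-0.
Only M2 stuck-at-0 is consistent with every test.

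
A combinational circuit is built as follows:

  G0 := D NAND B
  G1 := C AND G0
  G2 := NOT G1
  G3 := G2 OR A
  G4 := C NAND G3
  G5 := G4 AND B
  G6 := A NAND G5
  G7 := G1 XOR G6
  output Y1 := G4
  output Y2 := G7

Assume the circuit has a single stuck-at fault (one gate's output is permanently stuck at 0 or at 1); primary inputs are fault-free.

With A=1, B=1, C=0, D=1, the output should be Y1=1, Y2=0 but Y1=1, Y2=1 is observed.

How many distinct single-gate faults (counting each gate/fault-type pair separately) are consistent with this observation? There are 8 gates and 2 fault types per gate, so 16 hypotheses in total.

Fault-free: G0=0, G1=0, G2=1, G3=1, G4=1, G5=1, G6=0, G7=0 → Y1=1, Y2=0. Observed Y1=1, Y2=1.
  G0: none of the 2 fault types match ✗
  G1: stuck-at-1 ✓; others ✗
  G2: none of the 2 fault types match ✗
  G3: none of the 2 fault types match ✗
  G4: none of the 2 fault types match ✗
  G5: stuck-at-0 ✓; others ✗
  G6: stuck-at-1 ✓; others ✗
  G7: stuck-at-1 ✓; others ✗
Consistent faults: {G1 stuck-at-1, G5 stuck-at-0, G6 stuck-at-1, G7 stuck-at-1} — 4 in all.

4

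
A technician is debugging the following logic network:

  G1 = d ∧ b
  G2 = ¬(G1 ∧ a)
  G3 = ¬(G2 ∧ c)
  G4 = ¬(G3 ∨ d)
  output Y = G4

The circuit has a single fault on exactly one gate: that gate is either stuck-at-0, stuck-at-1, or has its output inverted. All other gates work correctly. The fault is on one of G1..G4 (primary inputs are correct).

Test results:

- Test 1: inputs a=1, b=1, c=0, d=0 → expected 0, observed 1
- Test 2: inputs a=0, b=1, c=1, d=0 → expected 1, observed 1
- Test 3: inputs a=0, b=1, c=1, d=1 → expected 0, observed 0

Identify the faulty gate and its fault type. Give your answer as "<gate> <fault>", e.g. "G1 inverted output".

Fault-free values for test 1 (a=1, b=1, c=0, d=0): G1=0, G2=1, G3=1, G4=0, giving Y=0. Observed 1.
Test 1: faults giving observed 1 are {G3 stuck-at-0, G3 inverted output, G4 stuck-at-1, G4 inverted output}.
Test 2 (a=0, b=1, c=1, d=0): fault-free G1=0, G2=1, G3=0, G4=1 → 1; observed 1. Eliminates G3 inverted output, G4 inverted output.
Test 3 (a=0, b=1, c=1, d=1): fault-free G1=1, G2=1, G3=0, G4=0 → 0; observed 0. Eliminates G4 stuck-at-1.
Only G3 stuck-at-0 is consistent with every test.

G3 stuck-at-0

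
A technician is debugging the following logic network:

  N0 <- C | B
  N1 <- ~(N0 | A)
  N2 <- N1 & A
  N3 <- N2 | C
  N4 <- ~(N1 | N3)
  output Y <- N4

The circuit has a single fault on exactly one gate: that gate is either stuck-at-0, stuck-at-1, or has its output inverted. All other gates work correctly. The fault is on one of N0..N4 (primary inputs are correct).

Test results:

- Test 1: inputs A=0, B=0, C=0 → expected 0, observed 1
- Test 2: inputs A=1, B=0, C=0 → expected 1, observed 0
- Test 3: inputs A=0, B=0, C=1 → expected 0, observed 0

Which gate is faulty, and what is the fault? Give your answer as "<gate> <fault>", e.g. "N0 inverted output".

Fault-free values for test 1 (A=0, B=0, C=0): N0=0, N1=1, N2=0, N3=0, N4=0, giving Y=0. Observed 1.
Test 1: faults giving observed 1 are {N0 stuck-at-1, N0 inverted output, N1 stuck-at-0, N1 inverted output, N4 stuck-at-1, N4 inverted output}.
Test 2 (A=1, B=0, C=0): fault-free N0=0, N1=0, N2=0, N3=0, N4=1 → 1; observed 0. Eliminates N0 stuck-at-1, N0 inverted output, N1 stuck-at-0, N4 stuck-at-1.
Test 3 (A=0, B=0, C=1): fault-free N0=1, N1=0, N2=0, N3=1, N4=0 → 0; observed 0. Eliminates N4 inverted output.
Only N1 inverted output is consistent with every test.

N1 inverted output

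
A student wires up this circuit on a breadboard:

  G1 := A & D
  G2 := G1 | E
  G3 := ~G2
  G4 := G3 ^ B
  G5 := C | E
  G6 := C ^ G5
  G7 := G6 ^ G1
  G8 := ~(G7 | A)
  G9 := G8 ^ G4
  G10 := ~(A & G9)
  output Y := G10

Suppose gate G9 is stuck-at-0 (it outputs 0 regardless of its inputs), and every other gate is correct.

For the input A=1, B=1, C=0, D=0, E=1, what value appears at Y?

Propagate with G9 forced: G1=0, G2=1, G3=0, G4=1, G5=1, G6=1, G7=1, G8=0, G9=0 [stuck-at-0], G10=1.
So Y = 1. (Without the fault it would be 0.)

1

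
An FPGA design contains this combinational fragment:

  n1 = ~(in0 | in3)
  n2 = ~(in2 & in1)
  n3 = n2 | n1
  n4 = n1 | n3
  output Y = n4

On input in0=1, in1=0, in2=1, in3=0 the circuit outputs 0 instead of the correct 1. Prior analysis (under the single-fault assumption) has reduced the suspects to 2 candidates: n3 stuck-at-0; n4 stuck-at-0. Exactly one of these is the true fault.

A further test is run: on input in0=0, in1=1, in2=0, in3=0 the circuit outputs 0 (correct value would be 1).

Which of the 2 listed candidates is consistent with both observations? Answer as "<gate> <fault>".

Evaluate each candidate on input in0=0, in1=1, in2=0, in3=0:
  n3 stuck-at-0: n1=1, n2=1, n3=0 [stuck-at-0], n4=1 → 1 — eliminated
  n4 stuck-at-0: n1=1, n2=1, n3=1, n4=0 [stuck-at-0] → 0 — matches
Only n4 stuck-at-0 reproduces the observed 0.

n4 stuck-at-0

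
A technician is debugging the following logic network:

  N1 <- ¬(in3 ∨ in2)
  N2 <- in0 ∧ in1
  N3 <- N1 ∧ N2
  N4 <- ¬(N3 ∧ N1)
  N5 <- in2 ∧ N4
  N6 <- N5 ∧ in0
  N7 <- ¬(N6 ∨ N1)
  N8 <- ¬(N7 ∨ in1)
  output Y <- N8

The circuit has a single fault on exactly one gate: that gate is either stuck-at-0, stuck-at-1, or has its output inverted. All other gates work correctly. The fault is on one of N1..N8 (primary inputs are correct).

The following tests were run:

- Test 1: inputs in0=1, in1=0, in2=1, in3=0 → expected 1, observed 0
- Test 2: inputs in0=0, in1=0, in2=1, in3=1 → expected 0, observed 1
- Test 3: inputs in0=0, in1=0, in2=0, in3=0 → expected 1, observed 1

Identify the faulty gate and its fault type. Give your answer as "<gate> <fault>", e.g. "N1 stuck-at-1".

Fault-free values for test 1 (in0=1, in1=0, in2=1, in3=0): N1=0, N2=0, N3=0, N4=1, N5=1, N6=1, N7=0, N8=1, giving Y=1. Observed 0.
Test 1: faults giving observed 0 are {N4 stuck-at-0, N4 inverted output, N5 stuck-at-0, N5 inverted output, N6 stuck-at-0, N6 inverted output, N7 stuck-at-1, N7 inverted output, N8 stuck-at-0, N8 inverted output}.
Test 2 (in0=0, in1=0, in2=1, in3=1): fault-free N1=0, N2=0, N3=0, N4=1, N5=1, N6=0, N7=1, N8=0 → 0; observed 1. Eliminates N4 stuck-at-0, N4 inverted output, N5 stuck-at-0, N5 inverted output, N6 stuck-at-0, N7 stuck-at-1, N8 stuck-at-0.
Test 3 (in0=0, in1=0, in2=0, in3=0): fault-free N1=1, N2=0, N3=0, N4=1, N5=0, N6=0, N7=0, N8=1 → 1; observed 1. Eliminates N7 inverted output, N8 inverted output.
Only N6 inverted output is consistent with every test.

N6 inverted output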